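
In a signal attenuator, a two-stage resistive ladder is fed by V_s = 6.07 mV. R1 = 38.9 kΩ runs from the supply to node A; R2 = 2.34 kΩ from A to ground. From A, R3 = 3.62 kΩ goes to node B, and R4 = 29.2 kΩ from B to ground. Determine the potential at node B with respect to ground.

Looking into the second stage from A: R3 + R4 = 32.82 kΩ appears in parallel with R2.
Effective lower resistance at A: R2 ‖ 32.82 = 2.184 kΩ.
First divider: V_A = V_s · 2.184/(38.9 + 2.184) = 0.3227 mV.
Stage 2 is unloaded, so V_B = V_A · R4/(R3+R4) = 0.3227 × 29.2/32.82 = 0.2871 mV.

V_B ≈ 0.287 mV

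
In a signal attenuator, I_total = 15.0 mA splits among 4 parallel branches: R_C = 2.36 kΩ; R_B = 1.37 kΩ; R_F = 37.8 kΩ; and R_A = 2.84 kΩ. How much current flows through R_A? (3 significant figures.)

ΣG = 1/2.36 + 1/1.37 + 1/37.8 + 1/2.84 = 1.532.
Current divider: I(R_A) = I_total · G_k/ΣG = 15.0 × (0.3521/1.532) = 15.0 × 0.2298 = 3.447 mA.

I ≈ 3.45 mA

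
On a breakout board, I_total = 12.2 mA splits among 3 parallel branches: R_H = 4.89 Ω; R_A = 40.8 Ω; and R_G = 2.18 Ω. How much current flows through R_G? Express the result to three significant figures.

I ≈ 8.14 mA

ΣG = 1/4.89 + 1/40.8 + 1/2.18 = 0.6877.
By the current-divider rule, I = I_total · G_k/ΣG = 12.2 × 0.6670 = 8.137 mA.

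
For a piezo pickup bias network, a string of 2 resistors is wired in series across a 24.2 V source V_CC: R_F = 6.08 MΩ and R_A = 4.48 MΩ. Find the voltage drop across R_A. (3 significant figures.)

V ≈ 10.3 V

Series total: ΣR = 6.08 + 4.48 = 10.56 MΩ.
By the voltage-divider rule, V = 24.2 × 4.480/10.56 = 10.27 V.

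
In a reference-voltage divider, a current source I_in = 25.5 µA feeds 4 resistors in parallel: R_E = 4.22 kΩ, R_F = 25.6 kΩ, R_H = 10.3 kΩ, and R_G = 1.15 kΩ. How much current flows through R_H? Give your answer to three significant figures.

Total conductance ΣG = 1/4.22 + 1/25.6 + 1/10.3 + 1/1.15 = 1.243 (units of 1/kΩ).
By the current-divider rule, I = I_in · G_k/ΣG = 25.5 × 0.07813 = 1.992 µA.

I ≈ 1.99 µA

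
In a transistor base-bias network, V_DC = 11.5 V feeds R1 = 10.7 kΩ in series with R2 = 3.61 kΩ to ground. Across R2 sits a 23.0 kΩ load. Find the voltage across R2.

First combine the lower leg with the load: R2 ‖ R_L = 3.120 kΩ.
Now apply the divider: V_out = 11.5 × 0.2258 = 2.596 V.

V_out ≈ 2.60 V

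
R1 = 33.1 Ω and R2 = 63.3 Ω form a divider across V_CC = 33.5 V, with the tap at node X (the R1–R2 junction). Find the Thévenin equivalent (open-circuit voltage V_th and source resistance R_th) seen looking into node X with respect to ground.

With X open, the divider is unloaded: V_th = 33.5 × 63.3/96.40 = 22.00 V.
Zeroing V_CC shorts the top of R1 to ground, so R_th = R1 ‖ R2 = 21.73 Ω.

V_th ≈ 22.0 V, R_th ≈ 21.7 Ω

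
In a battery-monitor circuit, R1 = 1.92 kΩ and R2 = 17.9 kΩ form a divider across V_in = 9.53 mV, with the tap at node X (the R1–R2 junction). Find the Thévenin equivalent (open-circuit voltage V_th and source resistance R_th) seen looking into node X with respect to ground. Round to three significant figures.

With X open, the divider is unloaded: V_th = 9.53 × 17.9/19.82 = 8.607 mV.
Zeroing V_in shorts the top of R1 to ground, so R_th = R1 ‖ R2 = 1.734 kΩ.

V_th ≈ 8.61 mV, R_th ≈ 1.73 kΩ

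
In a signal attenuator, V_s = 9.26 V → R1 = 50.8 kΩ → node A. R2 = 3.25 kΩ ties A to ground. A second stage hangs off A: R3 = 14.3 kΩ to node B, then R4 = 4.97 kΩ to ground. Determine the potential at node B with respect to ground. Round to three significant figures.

V_B ≈ 0.124 V

The second stage (R3 + R4 = 19.27 kΩ) loads node A in parallel with R2.
R2 ‖ (R3+R4) = 2.781 kΩ.
First divider: V_A = V_s · 2.781/(50.8 + 2.781) = 0.4806 V.
Then the unloaded second divider: V_B = V_A × R4/(R3+R4) = 0.4806 × 0.2579 = 0.1240 V.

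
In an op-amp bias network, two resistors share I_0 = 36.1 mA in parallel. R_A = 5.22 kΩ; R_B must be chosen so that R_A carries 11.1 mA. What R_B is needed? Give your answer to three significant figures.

Two-branch current divider: I_A = I_0 · R_B/(R_A + R_B).
With f = 0.3075, R_B = R_A · f/(1−f) = 5.22 × 0.4440 = 2.318 kΩ.

R_B ≈ 2.32 kΩ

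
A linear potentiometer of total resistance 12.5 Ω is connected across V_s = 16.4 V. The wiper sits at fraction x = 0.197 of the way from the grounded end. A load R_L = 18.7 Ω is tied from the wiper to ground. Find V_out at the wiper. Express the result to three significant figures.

V_out ≈ 2.92 V

Lower segment x·R_p = 2.462 Ω; upper segment (1−x)·R_p = 10.04 Ω.
(x·R_p) ‖ R_L = 2.176 Ω.
Then V_out = V_s · 2.176/(10.04 + 2.176) = 2.922 V.
(Unloaded: V_out = x·V_s = 3.23 V.)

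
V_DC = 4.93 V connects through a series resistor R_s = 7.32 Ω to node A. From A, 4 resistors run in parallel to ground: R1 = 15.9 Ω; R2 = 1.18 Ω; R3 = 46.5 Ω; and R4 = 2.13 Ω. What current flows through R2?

Equivalent of the parallel group: R_p = 0.7136 Ω.
V_A by voltage divider: V_A = 4.93 × 0.7136/(7.32 + 0.7136) = 0.4379 V.
Branch current I = V_A/R2 = 0.4379/1.18 = 0.3711 A.

I ≈ 0.371 A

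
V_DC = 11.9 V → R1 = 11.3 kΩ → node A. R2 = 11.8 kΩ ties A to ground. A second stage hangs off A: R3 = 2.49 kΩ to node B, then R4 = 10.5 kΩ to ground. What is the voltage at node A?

V_A ≈ 4.21 V

Node A sees R2 in parallel with the series input of stage 2, R3 + R4 = 12.99 kΩ.
Effective lower resistance at A: R2 ‖ 12.99 = 6.183 kΩ.
First divider: V_A = V_DC · 6.183/(11.3 + 6.183) = 4.209 V.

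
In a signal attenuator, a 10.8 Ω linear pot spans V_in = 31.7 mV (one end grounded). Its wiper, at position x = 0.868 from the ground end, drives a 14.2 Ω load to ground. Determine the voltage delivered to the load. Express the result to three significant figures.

V_out ≈ 25.3 mV

Split the track: R_lower = x·R_p = 9.374 Ω, R_upper = (1−x)·R_p = 1.426 Ω.
R_L loads the lower segment: effective lower R = 5.647 Ω.
V_out = 31.7 × 5.647/(1.426 + 5.647) = 25.31 mV.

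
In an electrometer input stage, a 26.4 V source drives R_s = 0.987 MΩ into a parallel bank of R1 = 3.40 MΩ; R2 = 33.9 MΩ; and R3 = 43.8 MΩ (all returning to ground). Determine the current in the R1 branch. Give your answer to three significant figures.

Parallel bank: R_p = 1/(1/3.40 + 1/33.9 + 1/43.8) = 2.886 MΩ.
Node voltage V_A = V_in · R_p/(R_s + R_p) = 26.4 × 0.7452 = 19.67 V.
Branch current I = V_A/R1 = 19.67/3.40 = 5.786 µA.
(Check via current divider: I_total = 6.816 µA; share G_k/ΣG = 0.8490 → same result.)

I ≈ 5.79 µA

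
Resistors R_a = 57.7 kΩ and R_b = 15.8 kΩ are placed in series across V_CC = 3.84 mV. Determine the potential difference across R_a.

V ≈ 3.01 mV

Series total: ΣR = 57.7 + 15.8 = 73.50 kΩ.
By the voltage-divider rule, V = 3.84 × 57.70/73.50 = 3.015 mV.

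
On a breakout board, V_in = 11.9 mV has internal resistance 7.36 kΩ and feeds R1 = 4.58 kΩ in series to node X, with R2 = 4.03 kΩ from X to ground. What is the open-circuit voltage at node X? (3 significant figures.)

R1' = 7.36 + 4.58 = 11.94 kΩ (source resistance + R1).
With X open, the divider is unloaded: V_th = 11.9 × 4.03/15.97 = 3.003 mV.

V_th ≈ 3.00 mV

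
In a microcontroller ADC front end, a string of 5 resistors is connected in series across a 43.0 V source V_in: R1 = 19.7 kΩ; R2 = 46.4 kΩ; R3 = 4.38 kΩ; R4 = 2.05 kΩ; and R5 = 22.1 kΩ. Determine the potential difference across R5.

ΣR = 19.7 + 46.4 + 4.38 + 2.05 + 22.1 = 94.63 kΩ.
V = V_in · R/ΣR = 43.0 × 0.2335 = 10.04 V.

V ≈ 10.0 V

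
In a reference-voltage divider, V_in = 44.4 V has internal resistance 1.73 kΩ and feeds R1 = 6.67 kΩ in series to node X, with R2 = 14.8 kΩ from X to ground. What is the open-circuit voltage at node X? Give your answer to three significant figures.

R1' = 1.73 + 6.67 = 8.400 kΩ (source resistance + R1).
V_th is the unloaded tap voltage: V_in · R2/(R1'+R2) = 44.4 × 0.6379 = 28.32 V.

V_th ≈ 28.3 V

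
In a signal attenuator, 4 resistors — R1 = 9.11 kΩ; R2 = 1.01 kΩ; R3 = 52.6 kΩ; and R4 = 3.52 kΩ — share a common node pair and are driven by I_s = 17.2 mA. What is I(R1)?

ΣG = 1/9.11 + 1/1.01 + 1/52.6 + 1/3.52 = 1.403.
Current divider: I(R1) = I_s · G_k/ΣG = 17.2 × (0.1098/1.403) = 17.2 × 0.07824 = 1.346 mA.

I ≈ 1.35 mA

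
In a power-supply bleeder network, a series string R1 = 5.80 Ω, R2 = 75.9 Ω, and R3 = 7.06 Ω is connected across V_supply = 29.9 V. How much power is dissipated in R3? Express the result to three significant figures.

Series current I = V_supply/ΣR = 29.9/88.76 = 0.3369 A.
V(R3) = I·R = 2.378 V; P = V·I = 2.378 × 0.3369 = 0.8011 W.

P ≈ 0.801 W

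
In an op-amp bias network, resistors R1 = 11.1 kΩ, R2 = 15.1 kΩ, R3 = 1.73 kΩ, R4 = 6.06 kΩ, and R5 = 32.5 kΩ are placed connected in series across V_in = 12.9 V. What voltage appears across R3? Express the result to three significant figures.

V ≈ 0.336 V

ΣR = 11.1 + 15.1 + 1.73 + 6.06 + 32.5 = 66.49 kΩ.
V = V_in · R/ΣR = 12.9 × 0.02602 = 0.3356 V.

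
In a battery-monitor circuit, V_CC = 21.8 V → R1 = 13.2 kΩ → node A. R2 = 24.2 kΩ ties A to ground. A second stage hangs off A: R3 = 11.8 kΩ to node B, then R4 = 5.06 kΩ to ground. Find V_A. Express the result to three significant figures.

Node A sees R2 in parallel with the series input of stage 2, R3 + R4 = 16.86 kΩ.
R2 ‖ (R3+R4) = 9.937 kΩ.
So V_A = 21.8 × 0.4295 = 9.363 V.

V_A ≈ 9.36 V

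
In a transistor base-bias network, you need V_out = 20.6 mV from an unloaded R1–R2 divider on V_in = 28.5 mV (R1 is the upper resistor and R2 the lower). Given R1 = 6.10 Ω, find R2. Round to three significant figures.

R2 ≈ 15.9 Ω

The divider ratio is R2/(R1+R2) = 20.6/28.5 = 0.7228.
R2 = R1 · 0.7228/(1 − 0.7228) = 15.91 Ω.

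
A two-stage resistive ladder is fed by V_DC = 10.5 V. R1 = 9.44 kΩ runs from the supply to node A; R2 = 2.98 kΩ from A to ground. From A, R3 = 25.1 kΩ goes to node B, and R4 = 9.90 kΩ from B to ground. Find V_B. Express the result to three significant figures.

V_B ≈ 0.669 V

Looking into the second stage from A: R3 + R4 = 35.00 kΩ appears in parallel with R2.
Effective lower resistance at A: R2 ‖ 35.00 = 2.746 kΩ.
First divider: V_A = V_DC · 2.746/(9.44 + 2.746) = 2.366 V.
Then the unloaded second divider: V_B = V_A × R4/(R3+R4) = 2.366 × 0.2829 = 0.6693 V.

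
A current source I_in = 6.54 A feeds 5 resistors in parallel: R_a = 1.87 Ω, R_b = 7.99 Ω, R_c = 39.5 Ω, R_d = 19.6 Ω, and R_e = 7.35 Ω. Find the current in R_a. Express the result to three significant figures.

I ≈ 4.01 A

Conductances: ΣG = 1/1.87 + 1/7.99 + 1/39.5 + 1/19.6 + 1/7.35 = 0.8723 (1/Ω).
By the current-divider rule, I = I_in · G_k/ΣG = 6.54 × 0.6130 = 4.009 A.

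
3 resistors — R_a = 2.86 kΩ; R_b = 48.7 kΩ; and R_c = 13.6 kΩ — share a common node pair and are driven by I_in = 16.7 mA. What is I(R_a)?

Total conductance ΣG = 1/2.86 + 1/48.7 + 1/13.6 = 0.4437 (units of 1/kΩ).
R_a takes the fraction G_k/ΣG = 0.3497/0.4437 = 0.7880, so I = 16.7 × 0.7880 = 13.16 mA.

I ≈ 13.2 mA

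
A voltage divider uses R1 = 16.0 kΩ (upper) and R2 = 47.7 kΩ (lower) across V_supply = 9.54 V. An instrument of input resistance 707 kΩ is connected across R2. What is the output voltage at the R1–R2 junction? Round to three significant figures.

V_out ≈ 7.02 V

First combine the lower leg with the load: R2 ‖ R_L = 44.69 kΩ.
Then V_out = V_supply · R2'/(R1 + R2') = 9.54 × 44.69/60.69 = 7.025 V.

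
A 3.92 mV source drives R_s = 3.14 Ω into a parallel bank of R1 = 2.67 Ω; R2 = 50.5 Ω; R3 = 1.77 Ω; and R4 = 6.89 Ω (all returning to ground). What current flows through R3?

Combine the parallel branches: R_p = (1/2.67 + 1/50.5 + 1/1.77 + 1/6.89)⁻¹ = 0.9054 Ω.
Node voltage V_A = V_supply · R_p/(R_s + R_p) = 3.92 × 0.2238 = 0.8774 mV.
Branch current I = V_A/R3 = 0.8774/1.77 = 0.4957 mA.

I ≈ 0.496 mA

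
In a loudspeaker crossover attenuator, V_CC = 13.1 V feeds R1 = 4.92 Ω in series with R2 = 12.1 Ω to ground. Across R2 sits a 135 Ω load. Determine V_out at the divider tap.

R2 ‖ R_L = (12.1 × 135)/(12.1 + 135) = 11.10 Ω.
Then V_out = V_CC · R2'/(R1 + R2') = 13.1 × 11.10/16.02 = 9.078 V.

V_out ≈ 9.08 V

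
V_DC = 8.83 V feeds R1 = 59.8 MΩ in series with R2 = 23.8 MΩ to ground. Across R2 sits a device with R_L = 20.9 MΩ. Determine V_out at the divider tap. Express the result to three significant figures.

V_out ≈ 1.39 V

The load sits in parallel with R2, giving an effective lower resistance R2' = R2·R_L/(R2+R_L) = 11.13 MΩ.
Then V_out = V_DC · R2'/(R1 + R2') = 8.83 × 11.13/70.93 = 1.385 V.
(Unloaded it would be 2.51 V; the load pulls it down.)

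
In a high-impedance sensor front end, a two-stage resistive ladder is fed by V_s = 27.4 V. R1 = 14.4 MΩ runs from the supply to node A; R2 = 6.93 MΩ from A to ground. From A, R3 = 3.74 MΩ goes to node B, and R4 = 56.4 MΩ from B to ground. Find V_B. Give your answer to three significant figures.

Node A sees R2 in parallel with the series input of stage 2, R3 + R4 = 60.14 MΩ.
Effective lower resistance at A: R2 ‖ 60.14 = 6.214 MΩ.
First divider: V_A = V_s · 6.214/(14.4 + 6.214) = 8.260 V.
V_B = V_A × 0.9378 = 7.746 V.

V_B ≈ 7.75 V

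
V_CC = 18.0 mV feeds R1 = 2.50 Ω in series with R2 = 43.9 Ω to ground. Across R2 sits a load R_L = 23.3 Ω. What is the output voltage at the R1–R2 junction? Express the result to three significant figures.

First combine the lower leg with the load: R2 ‖ R_L = 15.22 Ω.
Then V_out = V_CC · R2'/(R1 + R2') = 18.0 × 15.22/17.72 = 15.46 mV.

V_out ≈ 15.5 mV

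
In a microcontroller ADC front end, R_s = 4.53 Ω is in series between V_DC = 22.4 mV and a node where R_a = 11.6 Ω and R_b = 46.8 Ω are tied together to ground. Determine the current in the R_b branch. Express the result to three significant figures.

I ≈ 0.322 mA

Combine the parallel branches: R_p = (1/11.6 + 1/46.8)⁻¹ = 9.296 Ω.
V_A = 22.4 × 9.296/13.83 = 15.06 mV.
I(R_b) = V_A / R_b = 15.06/46.8 = 0.3218 mA.
(Equivalently: I_total = 1.620 mA, then current-divider fraction G_k/ΣG = 0.1986.)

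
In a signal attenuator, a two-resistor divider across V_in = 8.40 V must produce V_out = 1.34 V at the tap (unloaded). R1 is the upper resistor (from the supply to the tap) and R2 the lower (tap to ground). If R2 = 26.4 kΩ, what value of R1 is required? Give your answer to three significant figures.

V_out/V_in = R2/(R1+R2) = 0.1595.
So R1 = R2 · (V_in/V_out − 1) = 26.4 × (8.40/1.34 − 1) = 26.4 × 5.269 = 139.1 kΩ.

R1 ≈ 139 kΩ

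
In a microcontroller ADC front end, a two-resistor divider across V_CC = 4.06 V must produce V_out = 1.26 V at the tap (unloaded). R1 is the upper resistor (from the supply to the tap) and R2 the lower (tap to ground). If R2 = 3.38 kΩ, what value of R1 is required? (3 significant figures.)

V_out/V_CC = R2/(R1+R2) = 0.3103.
Rearranging, R1 = R2·(1−k)/k = 3.38 × 2.222 = 7.511 kΩ.

R1 ≈ 7.51 kΩ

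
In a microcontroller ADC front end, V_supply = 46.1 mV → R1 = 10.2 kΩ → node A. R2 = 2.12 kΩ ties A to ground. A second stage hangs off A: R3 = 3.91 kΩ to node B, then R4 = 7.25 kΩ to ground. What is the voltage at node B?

Node A sees R2 in parallel with the series input of stage 2, R3 + R4 = 11.16 kΩ.
Effective lower resistance at A: R2 ‖ 11.16 = 1.782 kΩ.
First divider: V_A = V_supply · 1.782/(10.2 + 1.782) = 6.855 mV.
V_B = V_A × 0.6496 = 4.453 mV.

V_B ≈ 4.45 mV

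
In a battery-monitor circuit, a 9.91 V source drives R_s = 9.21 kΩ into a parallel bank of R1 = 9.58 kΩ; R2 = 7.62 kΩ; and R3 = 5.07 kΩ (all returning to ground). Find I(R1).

I ≈ 0.207 mA

Combine the parallel branches: R_p = (1/9.58 + 1/7.62 + 1/5.07)⁻¹ = 2.310 kΩ.
Node voltage V_A = V_CC · R_p/(R_s + R_p) = 9.91 × 0.2005 = 1.987 V.
I(R1) = V_A / R1 = 1.987/9.58 = 0.2074 mA.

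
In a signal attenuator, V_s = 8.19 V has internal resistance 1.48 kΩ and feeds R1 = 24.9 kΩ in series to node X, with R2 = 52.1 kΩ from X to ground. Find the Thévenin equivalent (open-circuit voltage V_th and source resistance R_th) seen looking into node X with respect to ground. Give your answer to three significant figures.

V_th ≈ 5.44 V, R_th ≈ 17.5 kΩ

R1' = 1.48 + 24.9 = 26.38 kΩ (source resistance + R1).
V_th is the unloaded tap voltage: V_s · R2/(R1'+R2) = 8.19 × 0.6639 = 5.437 V.
Looking into X with the source shorted: R_th = R1'·R2/(R1'+R2) = 26.38 × 52.1/78.48 = 17.51 kΩ.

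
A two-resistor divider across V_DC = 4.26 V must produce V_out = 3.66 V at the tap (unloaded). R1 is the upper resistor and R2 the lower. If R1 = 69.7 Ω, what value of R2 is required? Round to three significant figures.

R2 ≈ 425 Ω

The divider ratio is R2/(R1+R2) = 3.66/4.26 = 0.8592.
So R2 = R1 · V_out/(V_DC − V_out) = 69.7 × 3.66/(4.26 − 3.66) = 69.7 × 6.100 = 425.2 Ω.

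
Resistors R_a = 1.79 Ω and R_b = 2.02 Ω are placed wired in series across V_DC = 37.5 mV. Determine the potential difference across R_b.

Series total: ΣR = 1.79 + 2.02 = 3.810 Ω.
Voltage divider: V = V_DC · (2.020 / 3.810) = 37.5 × 0.5302 = 19.88 mV.

V ≈ 19.9 mV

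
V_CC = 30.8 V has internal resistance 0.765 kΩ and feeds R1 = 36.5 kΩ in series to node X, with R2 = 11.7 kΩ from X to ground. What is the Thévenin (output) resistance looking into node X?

R_th ≈ 8.90 kΩ

R1' = 0.765 + 36.5 = 37.27 kΩ (source resistance + R1).
Looking into X with the source shorted: R_th = R1'·R2/(R1'+R2) = 37.27 × 11.7/48.97 = 8.904 kΩ.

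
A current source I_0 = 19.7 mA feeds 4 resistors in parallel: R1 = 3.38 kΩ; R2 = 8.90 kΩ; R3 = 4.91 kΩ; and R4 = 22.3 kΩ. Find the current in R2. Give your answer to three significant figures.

Total conductance ΣG = 1/3.38 + 1/8.90 + 1/4.91 + 1/22.3 = 0.6567 (units of 1/kΩ).
Current divider: I(R2) = I_0 · G_k/ΣG = 19.7 × (0.1124/0.6567) = 19.7 × 0.1711 = 3.370 mA.

I ≈ 3.37 mA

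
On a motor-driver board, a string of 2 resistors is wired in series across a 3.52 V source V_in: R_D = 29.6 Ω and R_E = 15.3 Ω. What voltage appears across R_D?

V ≈ 2.32 V

ΣR = 29.6 + 15.3 = 44.90 Ω.
V = V_in · R/ΣR = 3.52 × 0.6592 = 2.321 V.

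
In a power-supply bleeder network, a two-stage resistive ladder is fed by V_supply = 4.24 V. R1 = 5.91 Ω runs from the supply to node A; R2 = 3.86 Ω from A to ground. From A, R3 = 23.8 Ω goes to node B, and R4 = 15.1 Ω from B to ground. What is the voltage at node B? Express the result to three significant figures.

V_B ≈ 0.613 V

Looking into the second stage from A: R3 + R4 = 38.90 Ω appears in parallel with R2.
R2 ‖ (R3+R4) = 3.512 Ω.
V_A = 4.24 × 3.512/(5.91 + 3.512) = 1.580 V.
V_B = V_A × 0.3882 = 0.6134 V.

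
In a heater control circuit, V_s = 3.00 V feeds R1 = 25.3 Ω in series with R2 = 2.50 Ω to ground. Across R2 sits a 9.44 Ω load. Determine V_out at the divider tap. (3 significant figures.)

The load sits in parallel with R2, giving an effective lower resistance R2' = R2·R_L/(R2+R_L) = 1.977 Ω.
Now apply the divider: V_out = 3.00 × 0.07246 = 0.2174 V.
(Unloaded it would be 0.270 V; the load pulls it down.)

V_out ≈ 0.217 V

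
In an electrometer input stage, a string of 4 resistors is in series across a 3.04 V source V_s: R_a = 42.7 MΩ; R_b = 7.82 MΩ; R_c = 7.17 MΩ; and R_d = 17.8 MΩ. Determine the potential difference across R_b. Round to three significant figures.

V ≈ 0.315 V

Series total: ΣR = 42.7 + 7.82 + 7.17 + 17.8 = 75.49 MΩ.
Voltage divider: V = V_s · (7.820 / 75.49) = 3.04 × 0.1036 = 0.3149 V.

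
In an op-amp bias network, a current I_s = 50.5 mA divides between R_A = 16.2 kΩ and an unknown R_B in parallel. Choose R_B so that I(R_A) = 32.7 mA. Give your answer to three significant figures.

R_B ≈ 29.8 kΩ

In a two-way split, I_A/I_s = R_B/(R_A + R_B).
32.7/50.5 = R_B/(R_A + R_B) → R_B = R_A · (0.6475)/(1 − 0.6475) = 16.2 × 1.837 = 29.76 kΩ.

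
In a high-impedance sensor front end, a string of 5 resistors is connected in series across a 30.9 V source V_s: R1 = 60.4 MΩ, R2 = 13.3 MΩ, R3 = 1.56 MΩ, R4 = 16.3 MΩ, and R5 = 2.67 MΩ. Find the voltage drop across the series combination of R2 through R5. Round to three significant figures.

V ≈ 11.1 V

ΣR = 60.4 + 13.3 + 1.56 + 16.3 + 2.67 = 94.23 MΩ.
R_{R2..R5} = 13.3 + 1.56 + 16.3 + 2.67 = 33.83 MΩ.
V = V_s · R/ΣR = 30.9 × 0.3590 = 11.09 V.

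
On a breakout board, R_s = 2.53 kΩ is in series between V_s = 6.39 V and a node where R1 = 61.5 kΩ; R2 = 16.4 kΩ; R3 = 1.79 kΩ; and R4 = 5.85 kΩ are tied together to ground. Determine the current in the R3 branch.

I ≈ 1.17 mA

Parallel bank: R_p = 1/(1/61.5 + 1/16.4 + 1/1.79 + 1/5.85) = 1.239 kΩ.
Node voltage V_A = V_s · R_p/(R_s + R_p) = 6.39 × 0.3288 = 2.101 V.
Branch current I = V_A/R3 = 2.101/1.79 = 1.174 mA.
(Check via current divider: I_total = 1.695 mA; share G_k/ΣG = 0.6924 → same result.)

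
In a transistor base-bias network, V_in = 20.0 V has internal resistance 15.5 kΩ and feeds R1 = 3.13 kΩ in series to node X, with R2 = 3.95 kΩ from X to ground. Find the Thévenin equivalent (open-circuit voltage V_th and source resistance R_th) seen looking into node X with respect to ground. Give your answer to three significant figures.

V_th ≈ 3.50 V, R_th ≈ 3.26 kΩ

R1' = 15.5 + 3.13 = 18.63 kΩ (source resistance + R1).
V_th is the unloaded tap voltage: V_in · R2/(R1'+R2) = 20.0 × 0.1749 = 3.499 V.
Zeroing V_in shorts the top of R1' to ground, so R_th = R1' ‖ R2 = 3.259 kΩ.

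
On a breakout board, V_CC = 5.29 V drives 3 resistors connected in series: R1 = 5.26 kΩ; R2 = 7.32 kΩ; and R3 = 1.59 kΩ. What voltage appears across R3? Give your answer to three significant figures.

Series total: ΣR = 5.26 + 7.32 + 1.59 = 14.17 kΩ.
Voltage divider: V = V_CC · (1.590 / 14.17) = 5.29 × 0.1122 = 0.5936 V.

V ≈ 0.594 V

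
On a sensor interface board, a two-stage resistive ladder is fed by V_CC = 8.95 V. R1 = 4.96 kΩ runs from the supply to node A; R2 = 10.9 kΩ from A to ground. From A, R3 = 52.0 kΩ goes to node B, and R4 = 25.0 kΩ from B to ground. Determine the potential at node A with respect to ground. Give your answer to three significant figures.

V_A ≈ 5.89 V

Node A sees R2 in parallel with the series input of stage 2, R3 + R4 = 77.00 kΩ.
Effective lower resistance at A: R2 ‖ 77.00 = 9.548 kΩ.
So V_A = 8.95 × 0.6581 = 5.890 V.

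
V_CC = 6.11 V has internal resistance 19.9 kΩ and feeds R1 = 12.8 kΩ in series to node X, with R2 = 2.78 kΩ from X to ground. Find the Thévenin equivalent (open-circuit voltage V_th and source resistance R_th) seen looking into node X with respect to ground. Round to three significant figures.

V_th ≈ 0.479 V, R_th ≈ 2.56 kΩ

R1' = 19.9 + 12.8 = 32.70 kΩ (source resistance + R1).
With X open, the divider is unloaded: V_th = 6.11 × 2.78/35.48 = 0.4787 V.
Looking into X with the source shorted: R_th = R1'·R2/(R1'+R2) = 32.70 × 2.78/35.48 = 2.562 kΩ.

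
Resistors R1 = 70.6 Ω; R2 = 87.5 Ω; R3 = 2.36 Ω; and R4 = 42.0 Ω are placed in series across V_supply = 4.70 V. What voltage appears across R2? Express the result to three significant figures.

V ≈ 2.03 V

ΣR = 70.6 + 87.5 + 2.36 + 42.0 = 202.5 Ω.
By the voltage-divider rule, V = 4.70 × 87.50/202.5 = 2.031 V.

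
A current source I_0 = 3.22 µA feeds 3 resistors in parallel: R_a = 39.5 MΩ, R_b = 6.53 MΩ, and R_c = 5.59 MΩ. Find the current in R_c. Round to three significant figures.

I ≈ 1.61 µA

ΣG = 1/39.5 + 1/6.53 + 1/5.59 = 0.3573.
By the current-divider rule, I = I_0 · G_k/ΣG = 3.22 × 0.5006 = 1.612 µA.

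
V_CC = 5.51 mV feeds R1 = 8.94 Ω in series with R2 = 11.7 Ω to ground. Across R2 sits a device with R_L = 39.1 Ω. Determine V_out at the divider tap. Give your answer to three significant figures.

V_out ≈ 2.77 mV

The load sits in parallel with R2, giving an effective lower resistance R2' = R2·R_L/(R2+R_L) = 9.005 Ω.
Now apply the divider: V_out = 5.51 × 0.5018 = 2.765 mV.
(Unloaded it would be 3.12 mV; the load pulls it down.)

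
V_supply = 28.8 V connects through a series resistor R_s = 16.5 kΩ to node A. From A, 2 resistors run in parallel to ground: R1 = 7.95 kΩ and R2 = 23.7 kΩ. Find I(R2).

Combine the parallel branches: R_p = (1/7.95 + 1/23.7)⁻¹ = 5.953 kΩ.
V_A = 28.8 × 5.953/22.45 = 7.636 V.
Branch current I = V_A/R2 = 7.636/23.7 = 0.3222 mA.

I ≈ 0.322 mA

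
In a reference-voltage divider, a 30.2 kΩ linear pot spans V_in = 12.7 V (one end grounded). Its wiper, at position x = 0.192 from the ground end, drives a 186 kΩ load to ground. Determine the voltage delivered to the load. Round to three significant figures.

V_out ≈ 2.38 V

Lower segment x·R_p = 5.798 kΩ; upper segment (1−x)·R_p = 24.40 kΩ.
Lower segment in parallel with the load: 5.798 ‖ 186 = 5.623 kΩ.
Loaded-divider output: V_out = 12.7 × 0.1873 = 2.378 V.
(Unloaded: V_out = x·V_in = 2.44 V.)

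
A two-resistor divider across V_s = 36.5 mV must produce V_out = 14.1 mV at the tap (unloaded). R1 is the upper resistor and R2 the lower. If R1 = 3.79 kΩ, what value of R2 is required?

Required fraction k = V_out/V_s = 0.3863.
R2 = R1 · 0.3863/(1 − 0.3863) = 2.386 kΩ.

R2 ≈ 2.39 kΩ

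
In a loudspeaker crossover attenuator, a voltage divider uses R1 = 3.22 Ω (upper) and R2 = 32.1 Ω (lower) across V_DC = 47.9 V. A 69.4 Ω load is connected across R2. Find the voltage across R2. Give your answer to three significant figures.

V_out ≈ 41.8 V

R2 ‖ R_L = (32.1 × 69.4)/(32.1 + 69.4) = 21.95 Ω.
Then V_out = V_DC · R2'/(R1 + R2') = 47.9 × 21.95/25.17 = 41.77 V.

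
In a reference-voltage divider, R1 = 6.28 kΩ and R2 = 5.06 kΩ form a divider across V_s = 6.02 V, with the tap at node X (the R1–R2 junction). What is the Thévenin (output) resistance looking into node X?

R_th ≈ 2.80 kΩ

Looking into X with the source shorted: R_th = R1·R2/(R1+R2) = 6.280 × 5.06/11.34 = 2.802 kΩ.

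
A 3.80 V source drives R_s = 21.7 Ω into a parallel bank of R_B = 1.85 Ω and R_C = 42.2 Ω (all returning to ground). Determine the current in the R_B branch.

Parallel bank: R_p = 1/(1/1.85 + 1/42.2) = 1.772 Ω.
V_A = 3.80 × 1.772/23.47 = 0.2869 V.
I(R_B) = V_A / R_B = 0.2869/1.85 = 0.1551 A.

I ≈ 0.155 A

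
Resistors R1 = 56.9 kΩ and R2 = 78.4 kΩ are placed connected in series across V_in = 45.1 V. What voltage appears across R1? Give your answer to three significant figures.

ΣR = 56.9 + 78.4 = 135.3 kΩ.
Voltage divider: V = V_in · (56.90 / 135.3) = 45.1 × 0.4205 = 18.97 V.

V ≈ 19.0 V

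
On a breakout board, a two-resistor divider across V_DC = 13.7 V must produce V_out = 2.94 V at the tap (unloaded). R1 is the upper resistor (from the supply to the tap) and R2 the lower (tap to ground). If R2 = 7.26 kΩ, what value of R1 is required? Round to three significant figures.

R1 ≈ 26.6 kΩ

V_out/V_DC = R2/(R1+R2) = 0.2146.
R1 = R2·(1/k − 1) = 7.26 × 3.660 = 26.57 kΩ.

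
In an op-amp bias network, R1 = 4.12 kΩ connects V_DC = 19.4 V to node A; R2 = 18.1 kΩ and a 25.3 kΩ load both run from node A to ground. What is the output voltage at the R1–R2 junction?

R2 ‖ R_L = (18.1 × 25.3)/(18.1 + 25.3) = 10.55 kΩ.
Now apply the divider: V_out = 19.4 × 0.7192 = 13.95 V.

V_out ≈ 14.0 V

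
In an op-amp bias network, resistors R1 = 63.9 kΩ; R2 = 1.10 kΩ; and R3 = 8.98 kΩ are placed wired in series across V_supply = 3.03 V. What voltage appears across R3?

Total series resistance ΣR = 63.9 + 1.10 + 8.98 = 73.98 kΩ.
By the voltage-divider rule, V = 3.03 × 8.980/73.98 = 0.3678 V.

V ≈ 0.368 V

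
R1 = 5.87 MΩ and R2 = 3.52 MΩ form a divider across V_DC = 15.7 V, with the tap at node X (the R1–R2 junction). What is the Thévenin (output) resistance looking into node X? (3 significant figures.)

R_th ≈ 2.20 MΩ

With V_DC suppressed (replaced by a short), R_th = R1 ‖ R2 = (5.870 × 3.52)/(5.870 + 3.52) = 2.200 MΩ.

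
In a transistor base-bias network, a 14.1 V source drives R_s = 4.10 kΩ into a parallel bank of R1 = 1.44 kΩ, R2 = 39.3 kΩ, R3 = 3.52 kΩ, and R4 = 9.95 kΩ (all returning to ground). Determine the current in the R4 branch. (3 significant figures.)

Equivalent of the parallel group: R_p = 0.9054 kΩ.
V_A by voltage divider: V_A = 14.1 × 0.9054/(4.10 + 0.9054) = 2.550 V.
I(R4) = V_A / R4 = 2.550/9.95 = 0.2563 mA.

I ≈ 0.256 mA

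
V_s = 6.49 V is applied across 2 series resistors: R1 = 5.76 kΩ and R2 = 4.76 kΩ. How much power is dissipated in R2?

P ≈ 1.81 mW

The common current is I = 6.49/10.52 = 0.6169 mA.
V(R2) = I·R = 2.937 V; P = V·I = 2.937 × 0.6169 = 1.812 mW.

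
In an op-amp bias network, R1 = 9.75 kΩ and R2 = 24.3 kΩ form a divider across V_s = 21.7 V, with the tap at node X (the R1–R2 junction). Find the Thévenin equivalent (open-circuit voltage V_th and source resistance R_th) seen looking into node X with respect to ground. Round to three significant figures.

With X open, the divider is unloaded: V_th = 21.7 × 24.3/34.05 = 15.49 V.
Looking into X with the source shorted: R_th = R1·R2/(R1+R2) = 9.750 × 24.3/34.05 = 6.958 kΩ.

V_th ≈ 15.5 V, R_th ≈ 6.96 kΩ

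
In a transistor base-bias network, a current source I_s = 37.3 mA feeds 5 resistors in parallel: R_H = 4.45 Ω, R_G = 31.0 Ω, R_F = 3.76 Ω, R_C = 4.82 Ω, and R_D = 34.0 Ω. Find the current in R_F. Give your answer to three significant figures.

I ≈ 13.1 mA

Conductances: ΣG = 1/4.45 + 1/31.0 + 1/3.76 + 1/4.82 + 1/34.0 = 0.7598 (1/Ω).
R_F takes the fraction G_k/ΣG = 0.2660/0.7598 = 0.3500, so I = 37.3 × 0.3500 = 13.06 mA.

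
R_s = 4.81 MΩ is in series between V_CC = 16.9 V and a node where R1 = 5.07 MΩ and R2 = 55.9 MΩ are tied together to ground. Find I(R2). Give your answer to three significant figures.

I ≈ 0.149 µA

Combine the parallel branches: R_p = (1/5.07 + 1/55.9)⁻¹ = 4.648 MΩ.
V_A = 16.9 × 4.648/9.458 = 8.306 V.
Branch current I = V_A/R2 = 8.306/55.9 = 0.1486 µA.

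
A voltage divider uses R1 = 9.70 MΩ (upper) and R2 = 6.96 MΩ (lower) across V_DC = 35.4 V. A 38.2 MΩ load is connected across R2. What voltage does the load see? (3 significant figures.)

R2 ‖ R_L = (6.96 × 38.2)/(6.96 + 38.2) = 5.887 MΩ.
Then V_out = V_DC · R2'/(R1 + R2') = 35.4 × 5.887/15.59 = 13.37 V.

V_out ≈ 13.4 V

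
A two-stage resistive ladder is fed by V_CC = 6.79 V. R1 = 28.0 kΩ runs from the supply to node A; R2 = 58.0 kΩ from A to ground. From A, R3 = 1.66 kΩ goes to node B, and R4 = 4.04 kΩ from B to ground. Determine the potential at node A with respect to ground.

V_A ≈ 1.06 V

Node A sees R2 in parallel with the series input of stage 2, R3 + R4 = 5.700 kΩ.
Effective lower resistance at A: R2 ‖ 5.700 = 5.190 kΩ.
So V_A = 6.79 × 0.1564 = 1.062 V.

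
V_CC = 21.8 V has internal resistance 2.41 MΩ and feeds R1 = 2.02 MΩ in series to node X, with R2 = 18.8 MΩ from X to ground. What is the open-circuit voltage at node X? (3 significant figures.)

R1' = 2.41 + 2.02 = 4.430 MΩ (source resistance + R1).
V_th is the unloaded tap voltage: V_CC · R2/(R1'+R2) = 21.8 × 0.8093 = 17.64 V.

V_th ≈ 17.6 V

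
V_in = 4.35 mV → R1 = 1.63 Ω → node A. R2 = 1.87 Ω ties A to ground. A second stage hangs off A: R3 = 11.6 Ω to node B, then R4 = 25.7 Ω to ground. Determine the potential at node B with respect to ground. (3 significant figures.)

Node A sees R2 in parallel with the series input of stage 2, R3 + R4 = 37.30 Ω.
Effective lower resistance at A: R2 ‖ 37.30 = 1.781 Ω.
So V_A = 4.35 × 0.5221 = 2.271 mV.
Then the unloaded second divider: V_B = V_A × R4/(R3+R4) = 2.271 × 0.6890 = 1.565 mV.

V_B ≈ 1.56 mV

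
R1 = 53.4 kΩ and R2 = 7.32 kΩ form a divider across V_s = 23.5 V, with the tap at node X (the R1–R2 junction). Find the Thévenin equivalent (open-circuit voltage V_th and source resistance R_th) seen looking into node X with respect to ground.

V_th ≈ 2.83 V, R_th ≈ 6.44 kΩ

Open-circuit (no load on X): V_th = V_s · R2/(R1 + R2) = 23.5 × 7.32/(53.40 + 7.32) = 2.833 V.
With V_s suppressed (replaced by a short), R_th = R1 ‖ R2 = (53.40 × 7.32)/(53.40 + 7.32) = 6.438 kΩ.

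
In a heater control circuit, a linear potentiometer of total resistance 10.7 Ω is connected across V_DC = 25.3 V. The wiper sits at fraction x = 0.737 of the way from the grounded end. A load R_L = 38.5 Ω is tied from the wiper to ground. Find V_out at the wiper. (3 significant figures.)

V_out ≈ 17.7 V

The pot divides into 2.814 Ω above the wiper and 7.886 Ω below.
(x·R_p) ‖ R_L = 6.545 Ω.
Then V_out = V_DC · 6.545/(2.814 + 6.545) = 17.69 V.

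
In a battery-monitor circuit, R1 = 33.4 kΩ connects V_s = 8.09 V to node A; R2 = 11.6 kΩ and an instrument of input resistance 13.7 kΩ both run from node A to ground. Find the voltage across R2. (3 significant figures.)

V_out ≈ 1.28 V

R2 ‖ R_L = (11.6 × 13.7)/(11.6 + 13.7) = 6.281 kΩ.
Voltage divider with the loaded lower leg: V_out = 8.09 × 6.281/(33.4 + 6.281) = 8.09 × 0.1583 = 1.281 V.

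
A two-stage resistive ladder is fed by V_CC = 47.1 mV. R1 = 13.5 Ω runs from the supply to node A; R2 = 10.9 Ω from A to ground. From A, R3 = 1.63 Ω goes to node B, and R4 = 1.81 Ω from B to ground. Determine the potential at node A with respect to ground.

V_A ≈ 7.64 mV

Looking into the second stage from A: R3 + R4 = 3.440 Ω appears in parallel with R2.
R2 ‖ (R3+R4) = 2.615 Ω.
So V_A = 47.1 × 0.1623 = 7.642 mV.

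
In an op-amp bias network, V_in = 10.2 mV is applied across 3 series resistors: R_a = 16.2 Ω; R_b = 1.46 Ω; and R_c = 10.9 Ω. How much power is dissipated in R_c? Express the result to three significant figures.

ΣR = 28.56 Ω → I = 10.2/28.56 = 0.3571 mA.
P(R_c) = I²·R_c = (0.3571)² × 10.9 = 1.390 µW.

P ≈ 1.39 µW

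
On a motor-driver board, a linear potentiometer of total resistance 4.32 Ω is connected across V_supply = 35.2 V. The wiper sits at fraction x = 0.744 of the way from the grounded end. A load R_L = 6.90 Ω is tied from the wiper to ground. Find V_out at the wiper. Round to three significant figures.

The pot divides into 1.106 Ω above the wiper and 3.214 Ω below.
(x·R_p) ‖ R_L = 2.193 Ω.
Then V_out = V_supply · 2.193/(1.106 + 2.193) = 23.40 V.

V_out ≈ 23.4 V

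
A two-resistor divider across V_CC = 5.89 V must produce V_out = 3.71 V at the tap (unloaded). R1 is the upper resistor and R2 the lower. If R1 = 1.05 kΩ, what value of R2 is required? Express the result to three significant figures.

The divider ratio is R2/(R1+R2) = 3.71/5.89 = 0.6299.
Rearranging, R2 = R1·k/(1−k) = 1.05 × 1.702 = 1.787 kΩ.

R2 ≈ 1.79 kΩ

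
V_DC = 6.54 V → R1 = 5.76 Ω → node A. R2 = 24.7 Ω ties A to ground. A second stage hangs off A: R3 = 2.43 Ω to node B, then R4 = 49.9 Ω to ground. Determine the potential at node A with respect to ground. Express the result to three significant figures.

V_A ≈ 4.87 V

Looking into the second stage from A: R3 + R4 = 52.33 Ω appears in parallel with R2.
Effective lower resistance at A: R2 ‖ 52.33 = 16.78 Ω.
First divider: V_A = V_DC · 16.78/(5.76 + 16.78) = 4.869 V.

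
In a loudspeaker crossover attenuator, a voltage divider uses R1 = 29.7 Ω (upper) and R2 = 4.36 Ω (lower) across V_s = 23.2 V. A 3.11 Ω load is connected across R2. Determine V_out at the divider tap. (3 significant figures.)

The load sits in parallel with R2, giving an effective lower resistance R2' = R2·R_L/(R2+R_L) = 1.815 Ω.
Then V_out = V_s · R2'/(R1 + R2') = 23.2 × 1.815/31.52 = 1.336 V.
(Unloaded it would be 2.97 V; the load pulls it down.)

V_out ≈ 1.34 V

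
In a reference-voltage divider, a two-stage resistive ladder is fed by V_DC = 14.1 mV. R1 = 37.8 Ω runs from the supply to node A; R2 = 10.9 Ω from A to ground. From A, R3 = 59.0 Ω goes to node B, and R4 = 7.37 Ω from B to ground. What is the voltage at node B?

V_B ≈ 0.311 mV

Node A sees R2 in parallel with the series input of stage 2, R3 + R4 = 66.37 Ω.
Effective lower resistance at A: R2 ‖ 66.37 = 9.362 Ω.
V_A = 14.1 × 9.362/(37.8 + 9.362) = 2.799 mV.
Then the unloaded second divider: V_B = V_A × R4/(R3+R4) = 2.799 × 0.1110 = 0.3108 mV.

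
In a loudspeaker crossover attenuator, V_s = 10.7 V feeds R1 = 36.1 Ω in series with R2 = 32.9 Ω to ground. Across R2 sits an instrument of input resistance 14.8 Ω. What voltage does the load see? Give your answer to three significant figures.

V_out ≈ 2.36 V

First combine the lower leg with the load: R2 ‖ R_L = 10.21 Ω.
Voltage divider with the loaded lower leg: V_out = 10.7 × 10.21/(36.1 + 10.21) = 10.7 × 0.2204 = 2.359 V.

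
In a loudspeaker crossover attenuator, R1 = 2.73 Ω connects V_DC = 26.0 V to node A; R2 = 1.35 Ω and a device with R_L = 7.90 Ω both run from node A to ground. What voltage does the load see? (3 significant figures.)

V_out ≈ 7.72 V

First combine the lower leg with the load: R2 ‖ R_L = 1.153 Ω.
Then V_out = V_DC · R2'/(R1 + R2') = 26.0 × 1.153/3.883 = 7.720 V.
(Unloaded it would be 8.60 V; the load pulls it down.)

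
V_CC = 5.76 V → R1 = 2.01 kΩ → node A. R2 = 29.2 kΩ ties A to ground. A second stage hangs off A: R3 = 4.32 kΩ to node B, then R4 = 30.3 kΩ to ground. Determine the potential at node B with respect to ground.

The second stage (R3 + R4 = 34.62 kΩ) loads node A in parallel with R2.
Effective lower resistance at A: R2 ‖ 34.62 = 15.84 kΩ.
First divider: V_A = V_CC · 15.84/(2.01 + 15.84) = 5.111 V.
Then the unloaded second divider: V_B = V_A × R4/(R3+R4) = 5.111 × 0.8752 = 4.474 V.

V_B ≈ 4.47 V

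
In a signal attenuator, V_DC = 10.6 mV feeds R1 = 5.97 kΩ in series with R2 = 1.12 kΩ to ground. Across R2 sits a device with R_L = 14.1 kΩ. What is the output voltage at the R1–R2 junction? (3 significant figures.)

The load sits in parallel with R2, giving an effective lower resistance R2' = R2·R_L/(R2+R_L) = 1.038 kΩ.
Then V_out = V_DC · R2'/(R1 + R2') = 10.6 × 1.038/7.008 = 1.569 mV.
(Unloaded it would be 1.67 mV; the load pulls it down.)

V_out ≈ 1.57 mV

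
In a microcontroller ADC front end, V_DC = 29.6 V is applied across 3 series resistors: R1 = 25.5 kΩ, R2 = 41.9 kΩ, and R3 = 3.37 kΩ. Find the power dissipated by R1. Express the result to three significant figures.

P ≈ 4.46 mW

The common current is I = 29.6/70.77 = 0.4183 mA.
P = I²R = 0.1749 × 25.5 = 4.461 mW.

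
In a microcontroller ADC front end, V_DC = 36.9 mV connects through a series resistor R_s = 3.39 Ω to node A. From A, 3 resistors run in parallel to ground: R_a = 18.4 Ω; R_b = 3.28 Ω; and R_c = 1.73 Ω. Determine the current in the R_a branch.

I ≈ 0.480 mA

Equivalent of the parallel group: R_p = 1.067 Ω.
V_A = 36.9 × 1.067/4.457 = 8.833 mV.
Branch current I = V_A/R_a = 8.833/18.4 = 0.4801 mA.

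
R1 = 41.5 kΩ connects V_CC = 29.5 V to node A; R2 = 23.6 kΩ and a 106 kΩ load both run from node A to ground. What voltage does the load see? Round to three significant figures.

The load sits in parallel with R2, giving an effective lower resistance R2' = R2·R_L/(R2+R_L) = 19.30 kΩ.
Now apply the divider: V_out = 29.5 × 0.3175 = 9.365 V.

V_out ≈ 9.37 V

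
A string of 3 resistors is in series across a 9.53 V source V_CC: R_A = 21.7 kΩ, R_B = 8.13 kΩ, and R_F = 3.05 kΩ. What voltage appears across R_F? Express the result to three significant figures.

V ≈ 0.884 V

Series total: ΣR = 21.7 + 8.13 + 3.05 = 32.88 kΩ.
By the voltage-divider rule, V = 9.53 × 3.050/32.88 = 0.8840 V.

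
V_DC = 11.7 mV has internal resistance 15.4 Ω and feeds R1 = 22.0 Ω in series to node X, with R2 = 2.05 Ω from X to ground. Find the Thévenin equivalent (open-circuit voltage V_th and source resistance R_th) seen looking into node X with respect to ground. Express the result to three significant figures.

V_th ≈ 0.608 mV, R_th ≈ 1.94 Ω

R1' = 15.4 + 22.0 = 37.40 Ω (source resistance + R1).
With X open, the divider is unloaded: V_th = 11.7 × 2.05/39.45 = 0.6080 mV.
With V_DC suppressed (replaced by a short), R_th = R1' ‖ R2 = (37.40 × 2.05)/(37.40 + 2.05) = 1.943 Ω.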